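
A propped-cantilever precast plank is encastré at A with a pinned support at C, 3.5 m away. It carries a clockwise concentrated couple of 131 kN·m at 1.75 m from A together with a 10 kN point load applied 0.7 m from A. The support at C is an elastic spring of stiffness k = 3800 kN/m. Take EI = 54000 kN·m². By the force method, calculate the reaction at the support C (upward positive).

R_C = 21.39 kN

Release the roller at C. Primary structure: cantilever fixed at A.
Primary-structure tip deflection at C by superposition:
  clockwise couple 131 at a = 1.75: M₀a(2L − a)/(2EI) = 601.8/EI
  point load 10 at a = 0.7: Pa²(3L − a)/(6EI) = 8.003/EI
  δ_0 = 609.8/EI
Flexibility coefficient — unit upward force at C: δ_{CC} = L³/(3EI) = 14.29/EI.
With EI = 54000 kN·m²: δ_0 = 0.011292 m and δ_{CC} = 0.000265 m/kN.
Compatibility — the spring shortens by R_C/k under the reaction it provides: δ_0 − R_C·δ_{CC} = R_C/k. With 1/k = 0.000263 m/kN, R_C = δ_0 / (δ_{CC} + 1/k) = 0.011292 / (0.000265 + 0.000263) = 21.39 kN.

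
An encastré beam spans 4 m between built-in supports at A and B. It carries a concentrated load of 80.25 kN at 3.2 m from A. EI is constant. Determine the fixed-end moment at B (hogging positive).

M_B = 41.09 kN·m

Release both end moments; the primary structure is a simply-supported span AB with redundants M_A and M_B.
Simple-span end rotations at A and B under the given loads:
  at A: point load 80.25 at a = 3.2: Pab(L + b)/(6LEI) = 41.09/EI
  at B: point load 80.25 at a = 3.2: Pab(L + a)/(6LEI) = 61.63/EI
  θ_A0 = 41.09/EI,  θ_B0 = 61.63/EI
Flexibility coefficients: a unit moment at one end gives L/(3EI) there and L/(6EI) at the far end, so f₁₁ = f₂₂ = 1.333/EI and f₁₂ = f₂₁ = 0.6667/EI.
Compatibility — zero rotation at each built-in end:
  1.333 M_A + 0.6667 M_B = 41.09
  0.6667 M_A + 1.333 M_B = 61.63
Solving the pair gives M_A = 10.27 kN·m and M_B = 41.09 kN·m (hogging).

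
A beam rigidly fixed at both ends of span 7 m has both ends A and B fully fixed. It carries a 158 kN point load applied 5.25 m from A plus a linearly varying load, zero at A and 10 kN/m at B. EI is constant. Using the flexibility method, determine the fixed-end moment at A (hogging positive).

M_A = 68.18 kN·m

Release both end moments; the primary structure is a simply-supported span AB with redundants M_A and M_B.
On the primary (simply-supported) span, the end slopes from the loading are:
  at A: point load 158 at a = 5.25: Pab(L + b)/(6LEI) = 302.4/EI
  at B: point load 158 at a = 5.25: Pab(L + a)/(6LEI) = 423.4/EI
  at A: triangular load, peak 10: 7w₀L³/(360EI) = 66.69/EI
  at B: triangular load, peak 10: w₀L³/(45EI) = 76.22/EI
  θ_A0 = 369.1/EI,  θ_B0 = 499.6/EI
Flexibility coefficients: a unit moment at one end gives L/(3EI) there and L/(6EI) at the far end, so f₁₁ = f₂₂ = 2.333/EI and f₁₂ = f₂₁ = 1.167/EI.
Compatibility — zero rotation at each built-in end:
  2.333 M_A + 1.167 M_B = 369.1
  1.167 M_A + 2.333 M_B = 499.6
Solving the pair gives M_A = 68.18 kN·m and M_B = 180 kN·m (hogging).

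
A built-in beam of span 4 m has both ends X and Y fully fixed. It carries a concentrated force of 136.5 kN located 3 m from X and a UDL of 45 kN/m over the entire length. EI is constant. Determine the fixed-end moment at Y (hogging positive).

M_Y = 136.8 kN·m

Take the two fixed-end moments M_X, M_Y as redundants; the released structure is the simple span XY.
Simple-span end rotations at X and Y under the given loads:
  at X: point load 136.5 at a = 3: Pab(L + b)/(6LEI) = 85.31/EI
  at Y: point load 136.5 at a = 3: Pab(L + a)/(6LEI) = 119.4/EI
  at X: UDL 45: wL³/(24EI) = 120/EI
  at Y: UDL 45: wL³/(24EI) = 120/EI
  θ_X0 = 205.3/EI,  θ_Y0 = 239.4/EI
Flexibility coefficients: a unit moment at one end gives L/(3EI) there and L/(6EI) at the far end, so f₁₁ = f₂₂ = 1.333/EI and f₁₂ = f₂₁ = 0.6667/EI.
Compatibility — zero rotation at each built-in end:
  1.333 M_X + 0.6667 M_Y = 205.3
  0.6667 M_X + 1.333 M_Y = 239.4
Solving the pair gives M_X = 85.59 kN·m and M_Y = 136.8 kN·m (hogging).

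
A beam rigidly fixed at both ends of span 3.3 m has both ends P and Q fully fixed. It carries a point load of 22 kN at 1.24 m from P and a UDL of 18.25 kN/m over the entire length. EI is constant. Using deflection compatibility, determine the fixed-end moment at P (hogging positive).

Take the two fixed-end moments M_P, M_Q as redundants; the released structure is the simple span PQ.
End rotations of the released simple span under the applied load (×1/EI):
  at P: point load 22 at a = 1.24: Pab(L + b)/(6LEI) = 15.21/EI
  at Q: point load 22 at a = 1.24: Pab(L + a)/(6LEI) = 12.89/EI
  at P: UDL 18.25: wL³/(24EI) = 27.33/EI
  at Q: UDL 18.25: wL³/(24EI) = 27.33/EI
  θ_P0 = 42.54/EI,  θ_Q0 = 40.21/EI
Flexibility coefficients: a unit moment at one end gives L/(3EI) there and L/(6EI) at the far end, so f₁₁ = f₂₂ = 1.1/EI and f₁₂ = f₂₁ = 0.55/EI.
Compatibility — zero rotation at each built-in end:
  1.1 M_P + 0.55 M_Q = 42.54
  0.55 M_P + 1.1 M_Q = 40.21
Solving the pair gives M_P = 27.19 kN·m and M_Q = 22.96 kN·m (hogging).

M_P = 27.19 kN·m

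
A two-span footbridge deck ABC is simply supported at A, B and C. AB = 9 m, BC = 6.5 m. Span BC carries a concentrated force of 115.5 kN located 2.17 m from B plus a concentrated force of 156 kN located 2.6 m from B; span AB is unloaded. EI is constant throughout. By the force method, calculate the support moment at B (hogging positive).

M_B = 140 kN·m

Insert a hinge at B; M_B is the redundant, and each span becomes simply supported.
Rotations at B on the released spans (each span's end-slope, ×1/EI):
  span BC: point load 115.5 at a = 2.17: Pab(L + b)/(6LEI) = 301.4/EI
  span BC: point load 156 at a = 2.6: Pab(L + b)/(6LEI) = 421.8/EI
  relative rotation θ_0 = (0 + 723.2)/EI = 723.2/EI
A unit hogging moment at B produces rotation L₁/(3EI) + L₂/(3EI) = 5.167/EI.
Slope continuity at B: θ_0 = M_B·5.167/EI, so M_B = 723.2/5.167 = 140 kN·m (hogging).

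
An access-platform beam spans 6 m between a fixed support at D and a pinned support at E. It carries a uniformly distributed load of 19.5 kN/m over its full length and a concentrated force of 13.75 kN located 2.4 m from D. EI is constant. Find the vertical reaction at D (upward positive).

Choose R_E as the redundant. The primary structure is the cantilever fixed at D.
Free-end deflection of the primary structure under the applied loading (downward +):
  UDL 19.5: wL⁴/(8EI) = 3159/EI
  point load 13.75 at a = 2.4: Pa²(3L − a)/(6EI) = 205.9/EI
  δ_0 = 3365/EI
Flexibility coefficient — unit upward force at E: δ_{EE} = L³/(3EI) = 72/EI.
Compatibility at E: δ_0 − R_E·δ_{EE} = 0, so R_E = 3365/72 = 46.73 kN.
Vertical equilibrium: R_D = ΣP − R_E = 130.8 − 46.73 = 84.02 kN.

R_D = 84.02 kN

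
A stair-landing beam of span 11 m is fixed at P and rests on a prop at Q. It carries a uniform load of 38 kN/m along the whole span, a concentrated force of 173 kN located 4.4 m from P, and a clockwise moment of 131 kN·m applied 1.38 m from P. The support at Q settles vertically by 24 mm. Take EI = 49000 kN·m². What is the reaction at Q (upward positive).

Remove the prop at Q; the released (primary) structure is a cantilever built in at P.
Primary-structure tip deflection at Q by superposition:
  UDL 38: wL⁴/(8EI) = 69545/EI
  point load 173 at a = 4.4: Pa²(3L − a)/(6EI) = 15965/EI
  clockwise couple 131 at a = 1.38: M₀a(2L − a)/(2EI) = 1864/EI
  δ_0 = 87373/EI
Flexibility coefficient — unit upward force at Q: δ_{QQ} = L³/(3EI) = 443.7/EI.
With EI = 49000 kN·m²: δ_0 = 1.7831 m and δ_{QQ} = 0.009054 m/kN.
Compatibility — the beam at Q must follow the support down by 0.024 m: δ_0 − R_Q·δ_{QQ} = 0.024, so R_Q = (1.7831 − 0.024)/0.009054 = 194.3 kN.

R_Q = 194.3 kN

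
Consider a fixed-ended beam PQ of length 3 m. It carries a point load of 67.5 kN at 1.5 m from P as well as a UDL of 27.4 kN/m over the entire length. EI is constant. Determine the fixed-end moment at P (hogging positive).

M_P = 45.86 kN·m

Take the two fixed-end moments M_P, M_Q as redundants; the released structure is the simple span PQ.
End rotations of the released simple span under the applied load (×1/EI):
  at P: point load 67.5 at a = 1.5: Pab(L + b)/(6LEI) = 37.97/EI
  at Q: point load 67.5 at a = 1.5: Pab(L + a)/(6LEI) = 37.97/EI
  at P: UDL 27.4: wL³/(24EI) = 30.82/EI
  at Q: UDL 27.4: wL³/(24EI) = 30.82/EI
  θ_P0 = 68.79/EI,  θ_Q0 = 68.79/EI
Flexibility coefficients: a unit moment at one end gives L/(3EI) there and L/(6EI) at the far end, so f₁₁ = f₂₂ = 1/EI and f₁₂ = f₂₁ = 0.5/EI.
Compatibility — zero rotation at each built-in end:
  1 M_P + 0.5 M_Q = 68.79
  0.5 M_P + 1 M_Q = 68.79
Solving the pair gives M_P = 45.86 kN·m and M_Q = 45.86 kN·m (hogging).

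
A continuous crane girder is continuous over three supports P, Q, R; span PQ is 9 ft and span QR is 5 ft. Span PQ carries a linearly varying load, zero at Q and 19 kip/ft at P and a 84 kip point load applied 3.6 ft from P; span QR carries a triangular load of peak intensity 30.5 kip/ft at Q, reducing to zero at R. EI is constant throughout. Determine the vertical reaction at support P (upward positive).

R_P = 89.9 kip

Take M_Q as the redundant. Released structure: two simple spans PQ and QR with a hinge at Q.
Rotations at Q on the released spans (each span's end-slope, ×1/EI):
  span PQ: triangular load, peak 19: 7w₀L³/(360EI) = 269.3/EI
  span PQ: point load 84 at a = 3.6: Pab(L + a)/(6LEI) = 381/EI
  span QR: triangular load, peak 30.5: w₀L³/(45EI) = 84.72/EI
  relative rotation θ_0 = (650.3 + 84.72)/EI = 735.1/EI
A unit hogging moment at Q produces rotation L₁/(3EI) + L₂/(3EI) = 4.667/EI.
Slope continuity at Q: θ_0 = M_Q·4.667/EI, so M_Q = 735.1/4.667 = 157.5 kip·ft (hogging).
Span PQ, ΣM about P with M_Q applied at Q: R_Q^{PQ}·9 = 558.9 + 157.5, so R_Q^{PQ} = 79.6 kip and R_P = 169.5 − 79.6 = 89.9 kip.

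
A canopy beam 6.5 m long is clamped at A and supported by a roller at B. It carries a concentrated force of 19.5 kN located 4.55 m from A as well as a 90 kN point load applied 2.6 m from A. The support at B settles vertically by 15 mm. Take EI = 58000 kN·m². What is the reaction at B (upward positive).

R_B = 20.2 kN

Release the roller at B. Primary structure: cantilever fixed at A.
Free-end deflection of the primary structure under the applied loading (downward +):
  point load 19.5 at a = 4.55: Pa²(3L − a)/(6EI) = 1006/EI
  point load 90 at a = 2.6: Pa²(3L − a)/(6EI) = 1714/EI
  δ_0 = 2720/EI
Flexibility coefficient — unit upward force at B: δ_{BB} = L³/(3EI) = 91.54/EI.
With EI = 58000 kN·m²: δ_0 = 0.046889 m and δ_{BB} = 0.001578 m/kN.
Compatibility — the beam at B must follow the support down by 0.015 m: δ_0 − R_B·δ_{BB} = 0.015, so R_B = (0.046889 − 0.015)/0.001578 = 20.2 kN.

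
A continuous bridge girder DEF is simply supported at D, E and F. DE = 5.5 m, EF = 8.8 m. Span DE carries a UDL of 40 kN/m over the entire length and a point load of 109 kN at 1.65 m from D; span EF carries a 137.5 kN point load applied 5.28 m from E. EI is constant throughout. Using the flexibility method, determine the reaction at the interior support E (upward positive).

R_E = 261.1 kN

Insert a hinge at E; M_E is the redundant, and each span becomes simply supported.
End slopes at the hinge E, treating each span as simply supported:
  span DE: UDL 40: wL³/(24EI) = 277.3/EI
  span DE: point load 109 at a = 1.65: Pab(L + a)/(6LEI) = 150/EI
  span EF: point load 137.5 at a = 5.28: Pab(L + b)/(6LEI) = 596.3/EI
  relative rotation θ_0 = (427.3 + 596.3)/EI = 1024/EI
A unit hogging moment at E produces rotation L₁/(3EI) + L₂/(3EI) = 4.767/EI.
Compatibility: M_E·(L₁+L₂)/(3EI) = θ_0, giving M_E = 214.7 kN·m (hogging).
Span DE, ΣM about D with M_E applied at E: R_E^{DE}·5.5 = 784.9 + 214.7, so R_E^{DE} = 181.7 kN and R_D = 329 − 181.7 = 147.3 kN.
Span EF, ΣM about F: R_E^{EF}·8.8 = 484 + 214.7, so R_E^{EF} = 79.4 kN and R_F = 137.5 − 79.4 = 58.1 kN.
R_E = 181.7 + 79.4 = 261.1 kN.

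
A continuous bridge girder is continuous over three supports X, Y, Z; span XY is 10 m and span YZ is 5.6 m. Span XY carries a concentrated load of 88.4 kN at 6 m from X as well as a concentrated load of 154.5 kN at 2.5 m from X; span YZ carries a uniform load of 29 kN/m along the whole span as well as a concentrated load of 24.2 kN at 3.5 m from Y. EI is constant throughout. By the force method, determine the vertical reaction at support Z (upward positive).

Release continuity at Y by inserting a hinge; the redundant is the internal moment M_Y. The primary structure is two simply-supported spans XY and YZ.
Rotations at Y on the released spans (each span's end-slope, ×1/EI):
  span XY: point load 88.4 at a = 6: Pab(L + a)/(6LEI) = 565.8/EI
  span XY: point load 154.5 at a = 2.5: Pab(L + a)/(6LEI) = 603.5/EI
  span YZ: UDL 29: wL³/(24EI) = 212.2/EI
  span YZ: point load 24.2 at a = 3.5: Pab(L + b)/(6LEI) = 40.76/EI
  relative rotation θ_0 = (1169 + 253)/EI = 1422/EI
A unit hogging moment at Y produces rotation L₁/(3EI) + L₂/(3EI) = 5.2/EI.
Compatibility: M_Y·(L₁+L₂)/(3EI) = θ_0, giving M_Y = 273.5 kN·m (hogging).
Span YZ, ΣM about Z: R_Y^{YZ}·5.6 = 505.5 + 273.5, so R_Y^{YZ} = 139.1 kN and R_Z = 186.6 − 139.1 = 47.48 kN.

R_Z = 47.48 kN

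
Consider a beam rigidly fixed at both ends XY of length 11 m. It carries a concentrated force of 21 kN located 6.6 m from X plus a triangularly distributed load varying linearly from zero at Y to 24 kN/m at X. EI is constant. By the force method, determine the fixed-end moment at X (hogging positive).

M_X = 167.4 kN·m

Take the two fixed-end moments M_X, M_Y as redundants; the released structure is the simple span XY.
Simple-span end rotations at X and Y under the given loads:
  at X: point load 21 at a = 6.6: Pab(L + b)/(6LEI) = 142.3/EI
  at Y: point load 21 at a = 6.6: Pab(L + a)/(6LEI) = 162.6/EI
  at X: triangular load, peak 24: w₀L³/(45EI) = 709.9/EI
  at Y: triangular load, peak 24: 7w₀L³/(360EI) = 621.1/EI
  θ_X0 = 852.2/EI,  θ_Y0 = 783.8/EI
Flexibility coefficients: a unit moment at one end gives L/(3EI) there and L/(6EI) at the far end, so f₁₁ = f₂₂ = 3.667/EI and f₁₂ = f₂₁ = 1.833/EI.
Compatibility — zero rotation at each built-in end:
  3.667 M_X + 1.833 M_Y = 852.2
  1.833 M_X + 3.667 M_Y = 783.8
Solving the pair gives M_X = 167.4 kN·m and M_Y = 130.1 kN·m (hogging).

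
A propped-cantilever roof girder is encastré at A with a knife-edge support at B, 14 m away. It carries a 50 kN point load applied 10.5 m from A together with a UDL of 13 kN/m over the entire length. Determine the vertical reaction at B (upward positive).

R_B = 99.89 kN

Release the roller at B. Primary structure: cantilever fixed at A.
Downward deflection at the released point B due to the loads:
  point load 50 at a = 10.5: Pa²(3L − a)/(6EI) = 28941/EI
  UDL 13: wL⁴/(8EI) = 62426/EI
  δ_0 = 91367/EI
Flexibility coefficient — unit upward force at B: δ_{BB} = L³/(3EI) = 914.7/EI.
The prop prevents deflection at B: R_B = δ_0/δ_{BB} = 91367/914.7 = 99.89 kN.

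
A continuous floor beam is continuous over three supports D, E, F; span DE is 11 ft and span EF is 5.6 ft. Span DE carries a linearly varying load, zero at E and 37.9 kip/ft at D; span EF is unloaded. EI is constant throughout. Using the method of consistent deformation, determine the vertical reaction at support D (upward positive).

Insert a hinge at E; M_E is the redundant, and each span becomes simply supported.
Rotations at E on the released spans (each span's end-slope, ×1/EI):
  span DE: triangular load, peak 37.9: 7w₀L³/(360EI) = 980.9/EI
  relative rotation θ_0 = (980.9 + 0)/EI = 980.9/EI
A unit hogging moment at E produces rotation L₁/(3EI) + L₂/(3EI) = 5.533/EI.
Compatibility: M_E·(L₁+L₂)/(3EI) = θ_0, giving M_E = 177.3 kip·ft (hogging).
Span DE, ΣM about D with M_E applied at E: R_E^{DE}·11 = 764.3 + 177.3, so R_E^{DE} = 85.6 kip and R_D = 208.4 − 85.6 = 122.9 kip.

R_D = 122.9 kip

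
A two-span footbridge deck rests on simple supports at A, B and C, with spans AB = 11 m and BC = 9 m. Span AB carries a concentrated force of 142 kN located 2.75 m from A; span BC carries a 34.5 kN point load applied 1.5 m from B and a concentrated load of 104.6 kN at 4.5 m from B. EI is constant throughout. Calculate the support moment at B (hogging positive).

M_B = 197.9 kN·m

Take M_B as the redundant. Released structure: two simple spans AB and BC with a hinge at B.
End slopes at the hinge B, treating each span as simply supported:
  span AB: point load 142 at a = 2.75: Pab(L + a)/(6LEI) = 671.2/EI
  span BC: point load 34.5 at a = 1.5: Pab(L + b)/(6LEI) = 118.6/EI
  span BC: point load 104.6 at a = 4.5: Pab(L + b)/(6LEI) = 529.5/EI
  relative rotation θ_0 = (671.2 + 648.1)/EI = 1319/EI
A unit hogging moment at B produces rotation L₁/(3EI) + L₂/(3EI) = 6.667/EI.
Slope continuity at B: θ_0 = M_B·6.667/EI, so M_B = 1319/6.667 = 197.9 kN·m (hogging).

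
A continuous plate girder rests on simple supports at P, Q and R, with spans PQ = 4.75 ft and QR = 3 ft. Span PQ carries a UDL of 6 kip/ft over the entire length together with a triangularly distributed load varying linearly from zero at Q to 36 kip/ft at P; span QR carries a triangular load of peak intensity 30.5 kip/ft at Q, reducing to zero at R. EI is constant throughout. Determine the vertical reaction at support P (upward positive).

R_P = 61.46 kip

Release continuity at Q by inserting a hinge; the redundant is the internal moment M_Q. The primary structure is two simply-supported spans PQ and QR.
End slopes at the hinge Q, treating each span as simply supported:
  span PQ: UDL 6: wL³/(24EI) = 26.79/EI
  span PQ: triangular load, peak 36: 7w₀L³/(360EI) = 75.02/EI
  span QR: triangular load, peak 30.5: w₀L³/(45EI) = 18.3/EI
  relative rotation θ_0 = (101.8 + 18.3)/EI = 120.1/EI
A unit hogging moment at Q produces rotation L₁/(3EI) + L₂/(3EI) = 2.583/EI.
Compatibility: M_Q·(L₁+L₂)/(3EI) = θ_0, giving M_Q = 46.5 kip·ft (hogging).
Span PQ, ΣM about P with M_Q applied at Q: R_Q^{PQ}·4.75 = 203.1 + 46.5, so R_Q^{PQ} = 52.54 kip and R_P = 114 − 52.54 = 61.46 kip.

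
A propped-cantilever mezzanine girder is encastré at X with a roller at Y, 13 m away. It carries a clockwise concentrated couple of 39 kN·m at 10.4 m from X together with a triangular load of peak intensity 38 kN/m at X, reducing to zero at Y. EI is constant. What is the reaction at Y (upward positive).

Release the roller at Y. Primary structure: cantilever fixed at X.
Primary-structure tip deflection at Y by superposition:
  clockwise couple 39 at a = 10.4: M₀a(2L − a)/(2EI) = 3164/EI
  triangular load, peak 38 at the fixed end: w₀L⁴/(30EI) = 36177/EI
  δ_0 = 39341/EI
Flexibility coefficient — unit upward force at Y: δ_{YY} = L³/(3EI) = 732.3/EI.
The prop prevents deflection at Y: R_Y = δ_0/δ_{YY} = 39341/732.3 = 53.72 kN.

R_Y = 53.72 kN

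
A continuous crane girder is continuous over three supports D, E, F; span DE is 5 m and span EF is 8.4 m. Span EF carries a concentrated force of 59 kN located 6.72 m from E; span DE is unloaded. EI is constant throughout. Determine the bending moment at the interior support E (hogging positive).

Take M_E as the redundant. Released structure: two simple spans DE and EF with a hinge at E.
Discontinuity in slope at E on the released structure — sum the simple-span end rotations:
  span EF: point load 59 at a = 6.72: Pab(L + b)/(6LEI) = 133.2/EI
  relative rotation θ_0 = (0 + 133.2)/EI = 133.2/EI
A unit hogging moment at E produces rotation L₁/(3EI) + L₂/(3EI) = 4.467/EI.
Slope continuity at E: θ_0 = M_E·4.467/EI, so M_E = 133.2/4.467 = 29.82 kN·m (hogging).

M_E = 29.82 kN·m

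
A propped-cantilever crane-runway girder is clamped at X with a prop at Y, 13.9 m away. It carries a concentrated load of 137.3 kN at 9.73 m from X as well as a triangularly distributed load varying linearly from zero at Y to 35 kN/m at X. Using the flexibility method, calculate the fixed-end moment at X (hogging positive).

Take the reaction at Y as the redundant and release it; the primary structure is a cantilever fixed at X.
Downward deflection at the released point Y due to the loads:
  point load 137.3 at a = 9.73: Pa²(3L − a)/(6EI) = 69261/EI
  triangular load, peak 35 at the fixed end: w₀L⁴/(30EI) = 43552/EI
  δ_0 = 112813/EI
Tip deflection under a unit load at Y: L³/(3EI) = 895.2/EI.
Compatibility at Y: δ_0 − R_Y·δ_{YY} = 0, so R_Y = 112813/895.2 = 126 kN.
Moment equilibrium about X: M_X = Σ(load moments about X) − R_Y·L = 2463 − 126×13.9 = 711.3 kN·m.

M_X = 711.3 kN·m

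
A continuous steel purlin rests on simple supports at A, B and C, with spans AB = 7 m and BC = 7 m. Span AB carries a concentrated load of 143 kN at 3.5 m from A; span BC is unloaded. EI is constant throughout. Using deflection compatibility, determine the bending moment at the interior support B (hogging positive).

M_B = 93.84 kN·m

Release continuity at B by inserting a hinge; the redundant is the internal moment M_B. The primary structure is two simply-supported spans AB and BC.
Rotations at B on the released spans (each span's end-slope, ×1/EI):
  span AB: point load 143 at a = 3.5: Pab(L + a)/(6LEI) = 437.9/EI
  relative rotation θ_0 = (437.9 + 0)/EI = 437.9/EI
A unit hogging moment at B produces rotation L₁/(3EI) + L₂/(3EI) = 4.667/EI.
Slope continuity at B: θ_0 = M_B·4.667/EI, so M_B = 437.9/4.667 = 93.84 kN·m (hogging).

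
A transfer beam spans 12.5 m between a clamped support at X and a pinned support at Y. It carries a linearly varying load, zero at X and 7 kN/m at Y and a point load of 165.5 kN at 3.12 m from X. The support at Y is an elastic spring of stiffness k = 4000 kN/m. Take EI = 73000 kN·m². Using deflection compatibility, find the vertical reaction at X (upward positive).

Release the roller at Y. Primary structure: cantilever fixed at X.
Downward deflection at the released point Y due to the loads:
  triangular load, peak 7 at the free end: 11w₀L⁴/(120EI) = 15666/EI
  point load 165.5 at a = 3.12: Pa²(3L − a)/(6EI) = 9231/EI
  δ_0 = 24897/EI
Tip deflection under a unit load at Y: L³/(3EI) = 651/EI.
With EI = 73000 kN·m²: δ_0 = 0.34105 m and δ_{YY} = 0.008918 m/kN.
Compatibility — the spring shortens by R_Y/k under the reaction it provides: δ_0 − R_Y·δ_{YY} = R_Y/k. With 1/k = 0.00025 m/kN, R_Y = δ_0 / (δ_{YY} + 1/k) = 0.34105 / (0.008918 + 0.00025) = 37.2 kN.
Vertical equilibrium: R_X = ΣP − R_Y = 209.2 − 37.2 = 172.1 kN.

R_X = 172.1 kN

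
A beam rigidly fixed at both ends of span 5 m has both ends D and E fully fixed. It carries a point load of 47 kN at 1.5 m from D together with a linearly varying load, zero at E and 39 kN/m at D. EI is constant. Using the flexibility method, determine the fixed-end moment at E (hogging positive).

M_E = 47.3 kN·m

Release both end moments; the primary structure is a simply-supported span DE with redundants M_D and M_E.
On the primary (simply-supported) span, the end slopes from the loading are:
  at D: point load 47 at a = 1.5: Pab(L + b)/(6LEI) = 69.91/EI
  at E: point load 47 at a = 1.5: Pab(L + a)/(6LEI) = 53.46/EI
  at D: triangular load, peak 39: w₀L³/(45EI) = 108.3/EI
  at E: triangular load, peak 39: 7w₀L³/(360EI) = 94.79/EI
  θ_D0 = 178.2/EI,  θ_E0 = 148.3/EI
Flexibility coefficients: a unit moment at one end gives L/(3EI) there and L/(6EI) at the far end, so f₁₁ = f₂₂ = 1.667/EI and f₁₂ = f₂₁ = 0.8333/EI.
Compatibility — zero rotation at each built-in end:
  1.667 M_D + 0.8333 M_E = 178.2
  0.8333 M_D + 1.667 M_E = 148.3
Solving the pair gives M_D = 83.3 kN·m and M_E = 47.3 kN·m (hogging).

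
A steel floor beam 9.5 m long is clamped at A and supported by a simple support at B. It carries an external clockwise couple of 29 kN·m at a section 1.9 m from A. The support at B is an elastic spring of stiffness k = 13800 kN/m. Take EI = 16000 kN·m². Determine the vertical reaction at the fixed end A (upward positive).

Remove the prop at B; the released (primary) structure is a cantilever built in at A.
Downward deflection at the released point B due to the loads:
  clockwise couple 29 at a = 1.9: M₀a(2L − a)/(2EI) = 471.1/EI
Flexibility coefficient — unit upward force at B: δ_{BB} = L³/(3EI) = 285.8/EI.
With EI = 16000 kN·m²: δ_0 = 0.029444 m and δ_{BB} = 0.017862 m/kN.
Compatibility — the spring shortens by R_B/k under the reaction it provides: δ_0 − R_B·δ_{BB} = R_B/k. With 1/k = 0.000072 m/kN, R_B = δ_0 / (δ_{BB} + 1/k) = 0.029444 / (0.017862 + 0.000072) = 1.642 kN.
Vertical equilibrium: R_A = ΣP − R_B = 0 − 1.642 = -1.642 kN.

R_A = -1.642 kN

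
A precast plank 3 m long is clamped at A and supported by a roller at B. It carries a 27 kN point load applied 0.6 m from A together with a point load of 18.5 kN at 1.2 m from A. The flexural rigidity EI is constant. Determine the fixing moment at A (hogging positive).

Choose R_B as the redundant. The primary structure is the cantilever fixed at A.
Deflection at B on the released cantilever, summing each load's contribution:
  point load 27 at a = 0.6: Pa²(3L − a)/(6EI) = 13.61/EI
  point load 18.5 at a = 1.2: Pa²(3L − a)/(6EI) = 34.63/EI
  δ_0 = 48.24/EI
Tip deflection under a unit load at B: L³/(3EI) = 9/EI.
The prop prevents deflection at B: R_B = δ_0/δ_{BB} = 48.24/9 = 5.36 kN.
Moment equilibrium about A: M_A = Σ(load moments about A) − R_B·L = 38.4 − 5.36×3 = 22.32 kN·m.

M_A = 22.32 kN·m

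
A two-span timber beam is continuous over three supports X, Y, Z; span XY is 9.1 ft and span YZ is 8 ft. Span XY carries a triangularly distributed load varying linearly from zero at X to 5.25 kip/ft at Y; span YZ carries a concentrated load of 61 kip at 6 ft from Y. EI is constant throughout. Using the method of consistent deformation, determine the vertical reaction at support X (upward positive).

Take M_Y as the redundant. Released structure: two simple spans XY and YZ with a hinge at Y.
End slopes at the hinge Y, treating each span as simply supported:
  span XY: triangular load, peak 5.25: w₀L³/(45EI) = 87.92/EI
  span YZ: point load 61 at a = 6: Pab(L + b)/(6LEI) = 152.5/EI
  relative rotation θ_0 = (87.92 + 152.5)/EI = 240.4/EI
A unit hogging moment at Y produces rotation L₁/(3EI) + L₂/(3EI) = 5.7/EI.
Compatibility: M_Y·(L₁+L₂)/(3EI) = θ_0, giving M_Y = 42.18 kip·ft (hogging).
Span XY, ΣM about X with M_Y applied at Y: R_Y^{XY}·9.1 = 144.9 + 42.18, so R_Y^{XY} = 20.56 kip and R_X = 23.89 − 20.56 = 3.328 kip.

R_X = 3.328 kip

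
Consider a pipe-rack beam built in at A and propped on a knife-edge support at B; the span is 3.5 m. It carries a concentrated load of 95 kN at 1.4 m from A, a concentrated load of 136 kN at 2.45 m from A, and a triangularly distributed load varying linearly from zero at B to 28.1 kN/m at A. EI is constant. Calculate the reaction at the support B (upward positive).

Remove the prop at B; the released (primary) structure is a cantilever built in at A.
Deflection at B on the released cantilever, summing each load's contribution:
  point load 95 at a = 1.4: Pa²(3L − a)/(6EI) = 282.4/EI
  point load 136 at a = 2.45: Pa²(3L − a)/(6EI) = 1095/EI
  triangular load, peak 28.1 at the fixed end: w₀L⁴/(30EI) = 140.6/EI
  δ_0 = 1518/EI
Tip deflection under a unit load at B: L³/(3EI) = 14.29/EI.
Compatibility at B: δ_0 − R_B·δ_{BB} = 0, so R_B = 1518/14.29 = 106.2 kN.

R_B = 106.2 kN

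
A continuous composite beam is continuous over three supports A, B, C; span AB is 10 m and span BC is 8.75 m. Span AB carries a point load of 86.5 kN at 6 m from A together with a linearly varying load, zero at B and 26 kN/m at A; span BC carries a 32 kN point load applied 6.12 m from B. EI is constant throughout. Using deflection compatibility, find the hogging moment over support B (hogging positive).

Insert a hinge at B; M_B is the redundant, and each span becomes simply supported.
End slopes at the hinge B, treating each span as simply supported:
  span AB: point load 86.5 at a = 6: Pab(L + a)/(6LEI) = 553.6/EI
  span AB: triangular load, peak 26: 7w₀L³/(360EI) = 505.6/EI
  span BC: point load 32 at a = 6.12: Pab(L + b)/(6LEI) = 111.6/EI
  relative rotation θ_0 = (1059 + 111.6)/EI = 1171/EI
A unit hogging moment at B produces rotation L₁/(3EI) + L₂/(3EI) = 6.25/EI.
Slope continuity at B: θ_0 = M_B·6.25/EI, so M_B = 1171/6.25 = 187.3 kN·m (hogging).

M_B = 187.3 kN·m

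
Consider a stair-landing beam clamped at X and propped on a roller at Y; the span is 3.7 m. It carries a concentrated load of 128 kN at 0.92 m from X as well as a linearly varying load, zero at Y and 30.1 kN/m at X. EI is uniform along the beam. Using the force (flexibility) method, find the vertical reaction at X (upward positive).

R_X = 161.7 kN

Choose R_Y as the redundant. The primary structure is the cantilever fixed at X.
Deflection at Y on the released cantilever, summing each load's contribution:
  point load 128 at a = 0.92: Pa²(3L − a)/(6EI) = 183.8/EI
  triangular load, peak 30.1 at the fixed end: w₀L⁴/(30EI) = 188/EI
  δ_0 = 371.9/EI
Flexibility coefficient — unit upward force at Y: δ_{YY} = L³/(3EI) = 16.88/EI.
Compatibility at Y: δ_0 − R_Y·δ_{YY} = 0, so R_Y = 371.9/16.88 = 22.02 kN.
Vertical equilibrium: R_X = ΣP − R_Y = 183.7 − 22.02 = 161.7 kN.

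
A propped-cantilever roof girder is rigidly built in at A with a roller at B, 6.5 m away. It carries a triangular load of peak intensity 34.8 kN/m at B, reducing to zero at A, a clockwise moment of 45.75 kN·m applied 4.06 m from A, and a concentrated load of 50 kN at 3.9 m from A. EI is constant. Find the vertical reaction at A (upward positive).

Remove the prop at B; the released (primary) structure is a cantilever built in at A.
Free-end deflection of the primary structure under the applied loading (downward +):
  triangular load, peak 34.8 at the free end: 11w₀L⁴/(120EI) = 5694/EI
  clockwise couple 45.75 at a = 4.06: M₀a(2L − a)/(2EI) = 830.3/EI
  point load 50 at a = 3.9: Pa²(3L − a)/(6EI) = 1977/EI
  δ_0 = 8502/EI
Flexibility coefficient — unit upward force at B: δ_{BB} = L³/(3EI) = 91.54/EI.
The prop prevents deflection at B: R_B = δ_0/δ_{BB} = 8502/91.54 = 92.87 kN.
Vertical equilibrium: R_A = ΣP − R_B = 163.1 − 92.87 = 70.23 kN.

R_A = 70.23 kN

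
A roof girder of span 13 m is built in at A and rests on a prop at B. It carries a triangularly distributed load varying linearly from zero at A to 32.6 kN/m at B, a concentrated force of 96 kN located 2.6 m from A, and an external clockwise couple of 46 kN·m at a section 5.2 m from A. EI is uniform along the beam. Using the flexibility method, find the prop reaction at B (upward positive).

Remove the prop at B; the released (primary) structure is a cantilever built in at A.
Free-end deflection of the primary structure under the applied loading (downward +):
  triangular load, peak 32.6 at the free end: 11w₀L⁴/(120EI) = 85350/EI
  point load 96 at a = 2.6: Pa²(3L − a)/(6EI) = 3937/EI
  clockwise couple 46 at a = 5.2: M₀a(2L − a)/(2EI) = 2488/EI
  δ_0 = 91774/EI
Flexibility coefficient — unit upward force at B: δ_{BB} = L³/(3EI) = 732.3/EI.
The prop prevents deflection at B: R_B = δ_0/δ_{BB} = 91774/732.3 = 125.3 kN.

R_B = 125.3 kN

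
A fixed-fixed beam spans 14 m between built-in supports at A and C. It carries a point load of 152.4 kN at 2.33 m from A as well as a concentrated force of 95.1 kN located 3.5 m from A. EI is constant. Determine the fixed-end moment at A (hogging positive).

Take the two fixed-end moments M_A, M_C as redundants; the released structure is the simple span AC.
On the primary (simply-supported) span, the end slopes from the loading are:
  at A: point load 152.4 at a = 2.33: Pab(L + b)/(6LEI) = 1266/EI
  at C: point load 152.4 at a = 2.33: Pab(L + a)/(6LEI) = 805.6/EI
  at A: point load 95.1 at a = 3.5: Pab(L + b)/(6LEI) = 1019/EI
  at C: point load 95.1 at a = 3.5: Pab(L + a)/(6LEI) = 728.1/EI
  θ_A0 = 2286/EI,  θ_C0 = 1534/EI
Flexibility coefficients: a unit moment at one end gives L/(3EI) there and L/(6EI) at the far end, so f₁₁ = f₂₂ = 4.667/EI and f₁₂ = f₂₁ = 2.333/EI.
Compatibility — zero rotation at each built-in end:
  4.667 M_A + 2.333 M_C = 2286
  2.333 M_A + 4.667 M_C = 1534
Solving the pair gives M_A = 434 kN·m and M_C = 111.7 kN·m (hogging).

M_A = 434 kN·m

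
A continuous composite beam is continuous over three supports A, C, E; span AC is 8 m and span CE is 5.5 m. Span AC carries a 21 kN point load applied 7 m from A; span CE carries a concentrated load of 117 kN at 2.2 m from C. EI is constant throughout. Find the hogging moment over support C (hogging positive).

Insert a hinge at C; M_C is the redundant, and each span becomes simply supported.
End slopes at the hinge C, treating each span as simply supported:
  span AC: point load 21 at a = 7: Pab(L + a)/(6LEI) = 45.94/EI
  span CE: point load 117 at a = 2.2: Pab(L + b)/(6LEI) = 226.5/EI
  relative rotation θ_0 = (45.94 + 226.5)/EI = 272.4/EI
A unit hogging moment at C produces rotation L₁/(3EI) + L₂/(3EI) = 4.5/EI.
Compatibility: M_C·(L₁+L₂)/(3EI) = θ_0, giving M_C = 60.54 kN·m (hogging).

M_C = 60.54 kN·m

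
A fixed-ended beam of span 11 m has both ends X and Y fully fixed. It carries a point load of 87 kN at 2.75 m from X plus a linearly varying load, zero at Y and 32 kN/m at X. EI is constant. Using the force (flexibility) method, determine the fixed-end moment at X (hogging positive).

M_X = 328.2 kN·m

Release both end moments; the primary structure is a simply-supported span XY with redundants M_X and M_Y.
On the primary (simply-supported) span, the end slopes from the loading are:
  at X: point load 87 at a = 2.75: Pab(L + b)/(6LEI) = 575.7/EI
  at Y: point load 87 at a = 2.75: Pab(L + a)/(6LEI) = 411.2/EI
  at X: triangular load, peak 32: w₀L³/(45EI) = 946.5/EI
  at Y: triangular load, peak 32: 7w₀L³/(360EI) = 828.2/EI
  θ_X0 = 1522/EI,  θ_Y0 = 1239/EI
Flexibility coefficients: a unit moment at one end gives L/(3EI) there and L/(6EI) at the far end, so f₁₁ = f₂₂ = 3.667/EI and f₁₂ = f₂₁ = 1.833/EI.
Compatibility — zero rotation at each built-in end:
  3.667 M_X + 1.833 M_Y = 1522
  1.833 M_X + 3.667 M_Y = 1239
Solving the pair gives M_X = 328.2 kN·m and M_Y = 173.9 kN·m (hogging).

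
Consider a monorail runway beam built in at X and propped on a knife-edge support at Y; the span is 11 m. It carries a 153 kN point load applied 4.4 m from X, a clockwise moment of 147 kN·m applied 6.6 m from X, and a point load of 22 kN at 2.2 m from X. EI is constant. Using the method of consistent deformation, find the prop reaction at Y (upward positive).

R_Y = 49.89 kN

Remove the prop at Y; the released (primary) structure is a cantilever built in at X.
Downward deflection at the released point Y due to the loads:
  point load 153 at a = 4.4: Pa²(3L − a)/(6EI) = 14119/EI
  clockwise couple 147 at a = 6.6: M₀a(2L − a)/(2EI) = 7471/EI
  point load 22 at a = 2.2: Pa²(3L − a)/(6EI) = 546.6/EI
  δ_0 = 22136/EI
Flexibility coefficient — unit upward force at Y: δ_{YY} = L³/(3EI) = 443.7/EI.
Compatibility at Y: δ_0 − R_Y·δ_{YY} = 0, so R_Y = 22136/443.7 = 49.89 kN.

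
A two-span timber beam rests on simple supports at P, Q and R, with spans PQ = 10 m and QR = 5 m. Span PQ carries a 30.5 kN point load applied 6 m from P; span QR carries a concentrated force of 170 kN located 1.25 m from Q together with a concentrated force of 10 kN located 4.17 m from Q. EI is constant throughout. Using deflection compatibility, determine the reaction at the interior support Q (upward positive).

R_Q = 173.5 kN

Insert a hinge at Q; M_Q is the redundant, and each span becomes simply supported.
End slopes at the hinge Q, treating each span as simply supported:
  span PQ: point load 30.5 at a = 6: Pab(L + a)/(6LEI) = 195.2/EI
  span QR: point load 170 at a = 1.25: Pab(L + b)/(6LEI) = 232.4/EI
  span QR: point load 10 at a = 4.17: Pab(L + b)/(6LEI) = 6.726/EI
  relative rotation θ_0 = (195.2 + 239.1)/EI = 434.3/EI
A unit hogging moment at Q produces rotation L₁/(3EI) + L₂/(3EI) = 5/EI.
Slope continuity at Q: θ_0 = M_Q·5/EI, so M_Q = 434.3/5 = 86.87 kN·m (hogging).
Span PQ, ΣM about P with M_Q applied at Q: R_Q^{PQ}·10 = 183 + 86.87, so R_Q^{PQ} = 26.99 kN and R_P = 30.5 − 26.99 = 3.513 kN.
Span QR, ΣM about R: R_Q^{QR}·5 = 645.8 + 86.87, so R_Q^{QR} = 146.5 kN and R_R = 180 − 146.5 = 33.47 kN.
R_Q = 26.99 + 146.5 = 173.5 kN.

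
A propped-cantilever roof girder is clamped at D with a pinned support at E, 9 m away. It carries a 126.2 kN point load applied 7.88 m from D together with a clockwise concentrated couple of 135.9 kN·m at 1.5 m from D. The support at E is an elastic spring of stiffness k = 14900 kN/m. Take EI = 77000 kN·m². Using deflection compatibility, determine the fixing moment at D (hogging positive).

M_D = 163.7 kN·m

Release the roller at E. Primary structure: cantilever fixed at D.
Deflection at E on the released cantilever, summing each load's contribution:
  point load 126.2 at a = 7.88: Pa²(3L − a)/(6EI) = 24972/EI
  clockwise couple 135.9 at a = 1.5: M₀a(2L − a)/(2EI) = 1682/EI
  δ_0 = 26653/EI
Flexibility coefficient — unit upward force at E: δ_{EE} = L³/(3EI) = 243/EI.
With EI = 77000 kN·m²: δ_0 = 0.34615 m and δ_{EE} = 0.003156 m/kN.
Compatibility — the spring shortens by R_E/k under the reaction it provides: δ_0 − R_E·δ_{EE} = R_E/k. With 1/k = 0.000067 m/kN, R_E = δ_0 / (δ_{EE} + 1/k) = 0.34615 / (0.003156 + 0.000067) = 107.4 kN.
Moment equilibrium about D: M_D = Σ(load moments about D) − R_E·L = 1130 − 107.4×9 = 163.7 kN·m.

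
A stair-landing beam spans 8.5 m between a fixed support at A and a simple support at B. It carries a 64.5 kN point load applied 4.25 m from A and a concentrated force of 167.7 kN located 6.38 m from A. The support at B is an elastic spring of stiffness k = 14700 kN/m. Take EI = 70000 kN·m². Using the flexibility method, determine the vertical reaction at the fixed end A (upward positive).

R_A = 108.7 kN

Choose R_B as the redundant. The primary structure is the cantilever fixed at A.
Downward deflection at the released point B due to the loads:
  point load 64.5 at a = 4.25: Pa²(3L − a)/(6EI) = 4126/EI
  point load 167.7 at a = 6.38: Pa²(3L − a)/(6EI) = 21753/EI
  δ_0 = 25879/EI
Flexibility coefficient — unit upward force at B: δ_{BB} = L³/(3EI) = 204.7/EI.
With EI = 70000 kN·m²: δ_0 = 0.3697 m and δ_{BB} = 0.002924 m/kN.
Compatibility — the spring shortens by R_B/k under the reaction it provides: δ_0 − R_B·δ_{BB} = R_B/k. With 1/k = 0.000068 m/kN, R_B = δ_0 / (δ_{BB} + 1/k) = 0.3697 / (0.002924 + 0.000068) = 123.5 kN.
Vertical equilibrium: R_A = ΣP − R_B = 232.2 − 123.5 = 108.7 kN.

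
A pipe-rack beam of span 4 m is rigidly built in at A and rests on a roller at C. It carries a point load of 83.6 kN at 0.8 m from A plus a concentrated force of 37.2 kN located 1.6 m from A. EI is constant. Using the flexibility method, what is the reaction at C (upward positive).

Remove the prop at C; the released (primary) structure is a cantilever built in at A.
Free-end deflection of the primary structure under the applied loading (downward +):
  point load 83.6 at a = 0.8: Pa²(3L − a)/(6EI) = 99.87/EI
  point load 37.2 at a = 1.6: Pa²(3L − a)/(6EI) = 165.1/EI
  δ_0 = 264.9/EI
Flexibility coefficient — unit upward force at C: δ_{CC} = L³/(3EI) = 21.33/EI.
Compatibility at C: δ_0 − R_C·δ_{CC} = 0, so R_C = 264.9/21.33 = 12.42 kN.

R_C = 12.42 kN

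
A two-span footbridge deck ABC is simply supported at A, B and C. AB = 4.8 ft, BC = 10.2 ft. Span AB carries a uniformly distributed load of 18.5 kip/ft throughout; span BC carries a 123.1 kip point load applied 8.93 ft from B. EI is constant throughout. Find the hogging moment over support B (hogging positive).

M_B = 69.38 kip·ft

Insert a hinge at B; M_B is the redundant, and each span becomes simply supported.
Discontinuity in slope at B on the released structure — sum the simple-span end rotations:
  span AB: UDL 18.5: wL³/(24EI) = 85.25/EI
  span BC: point load 123.1 at a = 8.93: Pab(L + b)/(6LEI) = 261.7/EI
  relative rotation θ_0 = (85.25 + 261.7)/EI = 346.9/EI
A unit hogging moment at B produces rotation L₁/(3EI) + L₂/(3EI) = 5/EI.
Compatibility: M_B·(L₁+L₂)/(3EI) = θ_0, giving M_B = 69.38 kip·ft (hogging).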